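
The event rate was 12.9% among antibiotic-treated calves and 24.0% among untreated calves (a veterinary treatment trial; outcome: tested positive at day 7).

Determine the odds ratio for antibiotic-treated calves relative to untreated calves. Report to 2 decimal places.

odds, antibiotic-treated calves = 0.1290/0.8710 = 0.1481
odds, untreated calves = 0.2400/0.7600 = 0.3158
OR = 0.1481 / 0.3158 = 0.47

OR: 0.47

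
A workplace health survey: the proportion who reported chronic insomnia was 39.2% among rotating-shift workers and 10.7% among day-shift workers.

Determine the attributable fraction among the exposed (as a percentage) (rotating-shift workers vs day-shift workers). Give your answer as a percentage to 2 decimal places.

AR% = (0.3920 − 0.1070) / 0.3920 = 0.7270 → 72.70%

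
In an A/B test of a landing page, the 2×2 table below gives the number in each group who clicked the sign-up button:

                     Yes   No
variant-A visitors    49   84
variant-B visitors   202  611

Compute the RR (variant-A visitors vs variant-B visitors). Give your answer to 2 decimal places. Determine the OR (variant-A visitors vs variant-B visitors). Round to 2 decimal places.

RR = 1.48; OR = 1.76

risk, variant-A visitors = 49/133 = 0.3684
risk, variant-B visitors = 202/813 = 0.2485
RR = 0.3684 / 0.2485 = 1.48
OR = (49 × 611) / (84 × 202) = 29939/16968 ≈ 1.76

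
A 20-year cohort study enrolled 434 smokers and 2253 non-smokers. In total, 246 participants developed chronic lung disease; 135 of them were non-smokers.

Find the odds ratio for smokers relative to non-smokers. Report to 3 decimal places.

OR = 5.392

smokers with the outcome: 246 − 135 = 111
smokers without the outcome: 434 − 111 = 323
non-smokers without the outcome: 2253 − 135 = 2118
OR = (111 × 2118) / (323 × 135) = 235098/43605 ≈ 5.392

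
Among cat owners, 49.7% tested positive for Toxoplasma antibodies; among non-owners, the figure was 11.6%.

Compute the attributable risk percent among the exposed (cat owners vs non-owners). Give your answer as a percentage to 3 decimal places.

AR% = (0.4970 − 0.1160) / 0.4970 = 0.7666 → 76.660%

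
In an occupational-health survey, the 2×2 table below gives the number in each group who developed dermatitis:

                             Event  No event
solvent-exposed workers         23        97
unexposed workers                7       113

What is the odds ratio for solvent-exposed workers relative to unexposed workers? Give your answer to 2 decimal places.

OR = (23 × 113) / (97 × 7) = 2599/679 ≈ 3.83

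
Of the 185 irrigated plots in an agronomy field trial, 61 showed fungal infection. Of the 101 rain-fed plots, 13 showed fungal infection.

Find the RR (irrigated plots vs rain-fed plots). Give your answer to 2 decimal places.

2.56

risk, irrigated plots = 61/185 = 0.3297
risk, rain-fed plots = 13/101 = 0.1287
RR = 0.3297 / 0.1287 = 2.56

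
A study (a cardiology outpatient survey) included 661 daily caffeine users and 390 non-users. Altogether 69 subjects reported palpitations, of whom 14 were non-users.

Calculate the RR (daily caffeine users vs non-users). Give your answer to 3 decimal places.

daily caffeine users with the outcome: 69 − 14 = 55
daily caffeine users without the outcome: 661 − 55 = 606
non-users without the outcome: 390 − 14 = 376
risk, daily caffeine users = 55/661 = 0.08321
risk, non-users = 14/390 = 0.03590
RR = 0.08321 / 0.03590 = 2.318

RR ≈ 2.318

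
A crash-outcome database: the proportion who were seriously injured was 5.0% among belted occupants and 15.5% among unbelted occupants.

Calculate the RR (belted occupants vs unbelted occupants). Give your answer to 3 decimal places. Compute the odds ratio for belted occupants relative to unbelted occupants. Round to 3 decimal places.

RR = 0.0500 / 0.1550 = 0.323
odds, belted occupants = 0.0500/0.9500 = 0.0526
odds, unbelted occupants = 0.1550/0.8450 = 0.1834
OR = 0.0526 / 0.1834 = 0.287

RR = 0.323; OR = 0.287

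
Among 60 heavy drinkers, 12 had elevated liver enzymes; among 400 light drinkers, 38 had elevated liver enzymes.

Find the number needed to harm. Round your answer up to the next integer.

10

risk, heavy drinkers = 12/60 = 0.200000
risk, light drinkers = 38/400 = 0.095000
absolute risk difference = 0.105000
1 / 0.105000 = 9.524 → round up → 10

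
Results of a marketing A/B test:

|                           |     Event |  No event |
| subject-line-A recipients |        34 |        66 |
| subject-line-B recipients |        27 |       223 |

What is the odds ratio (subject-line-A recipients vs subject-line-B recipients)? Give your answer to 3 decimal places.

OR = (34 × 223) / (66 × 27) = 7582/1782 ≈ 4.255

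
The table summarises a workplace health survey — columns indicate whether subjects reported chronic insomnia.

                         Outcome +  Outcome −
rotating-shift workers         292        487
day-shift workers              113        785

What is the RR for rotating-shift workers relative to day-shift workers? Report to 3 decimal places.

2.979

risk, rotating-shift workers = 292/779 = 0.3748
risk, day-shift workers = 113/898 = 0.1258
RR = 0.3748 / 0.1258 = 2.979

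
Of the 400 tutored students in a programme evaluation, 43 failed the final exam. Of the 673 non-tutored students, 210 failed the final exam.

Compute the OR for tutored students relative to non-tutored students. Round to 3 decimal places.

OR = (43 × 463) / (357 × 210) = 19909/74970 ≈ 0.266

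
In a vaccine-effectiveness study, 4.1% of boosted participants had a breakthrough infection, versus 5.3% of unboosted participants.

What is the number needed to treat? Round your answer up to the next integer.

absolute risk difference = 0.012000
1 / 0.012000 = 83.333 → round up → 84

84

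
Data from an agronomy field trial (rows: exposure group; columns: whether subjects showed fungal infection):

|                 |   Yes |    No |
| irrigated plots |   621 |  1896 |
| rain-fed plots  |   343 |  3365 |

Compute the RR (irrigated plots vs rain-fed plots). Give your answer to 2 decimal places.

RR: 2.67

risk, irrigated plots = 621/2517 = 0.2467
risk, rain-fed plots = 343/3708 = 0.0925
RR = 0.2467 / 0.0925 = 2.67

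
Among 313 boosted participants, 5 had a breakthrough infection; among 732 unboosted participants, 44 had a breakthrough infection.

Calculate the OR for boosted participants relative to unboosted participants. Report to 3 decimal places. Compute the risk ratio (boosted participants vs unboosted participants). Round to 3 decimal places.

OR = (5 × 688) / (308 × 44) = 3440/13552 ≈ 0.254
risk, boosted participants = 5/313 = 0.01597
risk, unboosted participants = 44/732 = 0.06011
RR = 0.01597 / 0.06011 = 0.266

OR = 0.254; RR = 0.266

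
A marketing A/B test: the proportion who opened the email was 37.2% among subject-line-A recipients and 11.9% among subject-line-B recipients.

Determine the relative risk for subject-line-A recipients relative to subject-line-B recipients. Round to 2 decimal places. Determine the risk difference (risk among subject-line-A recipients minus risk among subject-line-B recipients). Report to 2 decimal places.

RR = 0.3720 / 0.1190 = 3.13
risk difference = 0.3720 − 0.1190 = 0.25

RR = 3.13; RD = 0.25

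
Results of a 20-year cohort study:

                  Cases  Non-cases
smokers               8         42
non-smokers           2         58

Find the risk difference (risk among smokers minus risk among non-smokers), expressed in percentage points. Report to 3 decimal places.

risk, smokers = 8/50 = 0.16000
risk, non-smokers = 2/60 = 0.03333
risk difference = 0.16000 − 0.03333 = 0.12667 → 12.667 percentage points

RD ≈ 12.667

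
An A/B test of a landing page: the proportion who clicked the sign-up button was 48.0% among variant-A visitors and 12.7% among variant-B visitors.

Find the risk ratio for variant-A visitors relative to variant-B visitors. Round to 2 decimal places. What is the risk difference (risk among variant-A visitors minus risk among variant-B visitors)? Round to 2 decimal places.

RR = 0.4800 / 0.1270 = 3.78
risk difference = 0.4800 − 0.1270 = 0.35

RR = 3.78; RD = 0.35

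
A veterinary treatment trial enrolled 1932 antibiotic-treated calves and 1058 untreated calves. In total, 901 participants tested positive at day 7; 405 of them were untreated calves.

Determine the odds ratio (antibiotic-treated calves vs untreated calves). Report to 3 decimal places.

OR = 0.557

antibiotic-treated calves with the outcome: 901 − 405 = 496
antibiotic-treated calves without the outcome: 1932 − 496 = 1436
untreated calves without the outcome: 1058 − 405 = 653
OR = (496 × 653) / (1436 × 405) = 323888/581580 ≈ 0.557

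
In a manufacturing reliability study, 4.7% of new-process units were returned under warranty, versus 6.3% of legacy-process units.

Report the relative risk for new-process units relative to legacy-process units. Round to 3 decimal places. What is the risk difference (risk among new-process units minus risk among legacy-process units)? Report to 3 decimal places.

RR = 0.746; RD = -0.016

RR = 0.04700 / 0.06300 = 0.746
risk difference = 0.04700 − 0.06300 = -0.016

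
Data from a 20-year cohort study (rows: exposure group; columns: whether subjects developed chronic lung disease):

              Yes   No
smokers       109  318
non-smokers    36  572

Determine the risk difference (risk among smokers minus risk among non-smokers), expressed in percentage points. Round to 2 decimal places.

19.61

risk, smokers = 109/427 = 0.2553
risk, non-smokers = 36/608 = 0.0592
risk difference = 0.2553 − 0.0592 = 0.1961 → 19.61 percentage points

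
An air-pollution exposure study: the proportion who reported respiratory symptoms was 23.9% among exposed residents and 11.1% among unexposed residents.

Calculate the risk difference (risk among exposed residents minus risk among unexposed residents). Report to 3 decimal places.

risk difference = 0.2390 − 0.1110 = 0.128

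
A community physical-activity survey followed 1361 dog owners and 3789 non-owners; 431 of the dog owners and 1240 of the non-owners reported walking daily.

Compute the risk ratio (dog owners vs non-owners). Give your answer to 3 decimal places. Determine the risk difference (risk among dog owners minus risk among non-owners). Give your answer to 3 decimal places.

risk, dog owners = 431/1361 = 0.3167
risk, non-owners = 1240/3789 = 0.3273
RR = 0.3167 / 0.3273 = 0.968
risk difference = 0.3167 − 0.3273 = -0.011

RR = 0.968; RD = -0.011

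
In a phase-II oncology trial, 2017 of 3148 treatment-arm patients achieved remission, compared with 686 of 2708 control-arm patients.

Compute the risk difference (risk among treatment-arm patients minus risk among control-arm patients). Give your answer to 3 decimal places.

risk, treatment-arm patients = 2017/3148 = 0.6407
risk, control-arm patients = 686/2708 = 0.2533
risk difference = 0.6407 − 0.2533 = 0.387

0.387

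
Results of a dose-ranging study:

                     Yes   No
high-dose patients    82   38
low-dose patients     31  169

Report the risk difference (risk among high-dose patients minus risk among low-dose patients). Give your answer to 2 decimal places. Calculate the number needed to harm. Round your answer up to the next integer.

risk, high-dose patients = 82/120 = 0.6833
risk, low-dose patients = 31/200 = 0.1550
risk difference = 0.6833 − 0.1550 = 0.53
absolute risk difference = 0.528333
1 / 0.528333 = 1.893 → round up → 2

RD = 0.53; NNH = 2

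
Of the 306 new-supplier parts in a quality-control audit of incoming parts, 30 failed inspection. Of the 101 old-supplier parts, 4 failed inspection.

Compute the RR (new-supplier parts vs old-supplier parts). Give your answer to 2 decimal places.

risk, new-supplier parts = 30/306 = 0.09804
risk, old-supplier parts = 4/101 = 0.03960
RR = 0.09804 / 0.03960 = 2.48

RR = 2.48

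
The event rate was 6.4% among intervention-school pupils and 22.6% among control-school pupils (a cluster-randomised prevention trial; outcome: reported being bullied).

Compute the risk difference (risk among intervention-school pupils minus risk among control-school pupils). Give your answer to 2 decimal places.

risk difference = 0.0640 − 0.2260 = -0.16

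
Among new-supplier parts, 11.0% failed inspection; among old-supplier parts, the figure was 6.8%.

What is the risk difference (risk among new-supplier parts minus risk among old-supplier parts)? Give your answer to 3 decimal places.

risk difference = 0.1100 − 0.0680 = 0.042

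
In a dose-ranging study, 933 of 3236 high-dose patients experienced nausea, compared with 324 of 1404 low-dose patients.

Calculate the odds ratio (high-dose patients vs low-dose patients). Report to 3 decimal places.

OR = (933 × 1080) / (2303 × 324) = 1007640/746172 ≈ 1.350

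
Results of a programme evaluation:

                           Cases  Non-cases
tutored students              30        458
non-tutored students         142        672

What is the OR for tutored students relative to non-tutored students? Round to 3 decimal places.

OR = (30 × 672) / (458 × 142) = 20160/65036 ≈ 0.310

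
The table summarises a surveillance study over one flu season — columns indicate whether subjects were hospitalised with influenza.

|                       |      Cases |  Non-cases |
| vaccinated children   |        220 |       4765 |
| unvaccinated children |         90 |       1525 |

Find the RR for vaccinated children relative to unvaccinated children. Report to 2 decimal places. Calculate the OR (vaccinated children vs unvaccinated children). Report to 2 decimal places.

risk, vaccinated children = 220/4985 = 0.04413
risk, unvaccinated children = 90/1615 = 0.05573
RR = 0.04413 / 0.05573 = 0.79
OR = (220 × 1525) / (4765 × 90) = 335500/428850 ≈ 0.78

RR = 0.79; OR = 0.78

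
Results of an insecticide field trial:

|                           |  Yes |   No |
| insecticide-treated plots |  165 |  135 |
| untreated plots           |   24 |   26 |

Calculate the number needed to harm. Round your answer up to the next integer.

NNH: 15

risk, insecticide-treated plots = 165/300 = 0.550000
risk, untreated plots = 24/50 = 0.480000
absolute risk difference = 0.070000
1 / 0.070000 = 14.286 → round up → 15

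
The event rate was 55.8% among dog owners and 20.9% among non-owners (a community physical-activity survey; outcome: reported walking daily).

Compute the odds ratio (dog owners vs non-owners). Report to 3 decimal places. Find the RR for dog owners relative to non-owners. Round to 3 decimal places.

odds, dog owners = 0.5580/0.4420 = 1.2624
odds, non-owners = 0.2090/0.7910 = 0.2642
OR = 1.2624 / 0.2642 = 4.778
RR = 0.5580 / 0.2090 = 2.670

OR = 4.778; RR = 2.670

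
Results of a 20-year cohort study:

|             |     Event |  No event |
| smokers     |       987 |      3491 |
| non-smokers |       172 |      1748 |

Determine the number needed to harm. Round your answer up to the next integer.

NNH ≈ 8

risk, smokers = 987/4478 = 0.220411
risk, non-smokers = 172/1920 = 0.089583
absolute risk difference = 0.130828
1 / 0.130828 = 7.644 → round up → 8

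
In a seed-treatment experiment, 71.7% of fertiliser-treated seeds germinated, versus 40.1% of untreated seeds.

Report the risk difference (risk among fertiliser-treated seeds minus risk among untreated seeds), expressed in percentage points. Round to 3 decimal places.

risk difference = 0.7170 − 0.4010 = 0.3160 → 31.600 percentage points

RD: 31.600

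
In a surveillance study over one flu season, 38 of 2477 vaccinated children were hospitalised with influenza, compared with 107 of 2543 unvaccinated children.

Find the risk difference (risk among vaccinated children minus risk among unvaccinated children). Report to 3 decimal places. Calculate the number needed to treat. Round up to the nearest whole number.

risk, vaccinated children = 38/2477 = 0.01534
risk, unvaccinated children = 107/2543 = 0.04208
risk difference = 0.01534 − 0.04208 = -0.027
absolute risk difference = 0.026735
1 / 0.026735 = 37.404 → round up → 38

RD = -0.027; NNT = 38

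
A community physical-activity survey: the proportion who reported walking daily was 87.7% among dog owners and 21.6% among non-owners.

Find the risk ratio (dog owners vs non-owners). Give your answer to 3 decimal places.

RR = 0.8770 / 0.2160 = 4.060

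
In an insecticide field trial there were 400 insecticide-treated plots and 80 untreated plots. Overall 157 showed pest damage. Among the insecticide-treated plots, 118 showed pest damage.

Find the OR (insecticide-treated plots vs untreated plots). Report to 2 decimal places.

insecticide-treated plots without the outcome: 400 − 118 = 282
untreated plots with the outcome: 157 − 118 = 39
untreated plots without the outcome: 80 − 39 = 41
OR = (118 × 41) / (282 × 39) = 4838/10998 ≈ 0.44

OR ≈ 0.44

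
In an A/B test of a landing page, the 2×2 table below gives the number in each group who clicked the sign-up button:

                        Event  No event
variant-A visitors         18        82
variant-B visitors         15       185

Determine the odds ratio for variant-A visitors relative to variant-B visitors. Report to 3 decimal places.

OR = (18 × 185) / (82 × 15) = 3330/1230 ≈ 2.707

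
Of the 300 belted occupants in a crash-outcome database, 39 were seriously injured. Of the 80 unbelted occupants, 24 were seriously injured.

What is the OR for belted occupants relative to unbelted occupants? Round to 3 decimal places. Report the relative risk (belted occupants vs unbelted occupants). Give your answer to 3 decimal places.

OR = (39 × 56) / (261 × 24) = 2184/6264 ≈ 0.349
risk, belted occupants = 39/300 = 0.1300
risk, unbelted occupants = 24/80 = 0.3000
RR = 0.1300 / 0.3000 = 0.433

OR = 0.349; RR = 0.433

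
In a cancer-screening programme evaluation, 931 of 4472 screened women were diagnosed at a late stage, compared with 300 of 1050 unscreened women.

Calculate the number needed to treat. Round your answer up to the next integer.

13

risk, screened women = 931/4472 = 0.208184
risk, unscreened women = 300/1050 = 0.285714
absolute risk difference = 0.077530
1 / 0.077530 = 12.898 → round up → 13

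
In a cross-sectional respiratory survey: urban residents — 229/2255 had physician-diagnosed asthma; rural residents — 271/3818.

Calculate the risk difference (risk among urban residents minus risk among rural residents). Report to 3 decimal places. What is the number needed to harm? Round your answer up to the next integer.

RD = 0.031; NNH = 33

risk, urban residents = 229/2255 = 0.1016
risk, rural residents = 271/3818 = 0.0710
risk difference = 0.1016 − 0.0710 = 0.031
absolute risk difference = 0.030573
1 / 0.030573 = 32.709 → round up → 33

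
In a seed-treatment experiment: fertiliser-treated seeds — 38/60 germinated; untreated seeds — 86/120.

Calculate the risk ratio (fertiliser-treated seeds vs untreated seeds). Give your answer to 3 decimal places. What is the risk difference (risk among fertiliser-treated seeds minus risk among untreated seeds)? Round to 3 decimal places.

RR = 0.884; RD = -0.083

risk, fertiliser-treated seeds = 38/60 = 0.6333
risk, untreated seeds = 86/120 = 0.7167
RR = 0.6333 / 0.7167 = 0.884
risk difference = 0.6333 − 0.7167 = -0.083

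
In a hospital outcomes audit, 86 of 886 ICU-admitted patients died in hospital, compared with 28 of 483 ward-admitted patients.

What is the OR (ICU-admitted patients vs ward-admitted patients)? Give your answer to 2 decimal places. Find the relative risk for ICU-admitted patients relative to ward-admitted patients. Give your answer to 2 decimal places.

OR = 1.75; RR = 1.67

OR = (86 × 455) / (800 × 28) = 39130/22400 ≈ 1.75
risk, ICU-admitted patients = 86/886 = 0.0971
risk, ward-admitted patients = 28/483 = 0.0580
RR = 0.0971 / 0.0580 = 1.67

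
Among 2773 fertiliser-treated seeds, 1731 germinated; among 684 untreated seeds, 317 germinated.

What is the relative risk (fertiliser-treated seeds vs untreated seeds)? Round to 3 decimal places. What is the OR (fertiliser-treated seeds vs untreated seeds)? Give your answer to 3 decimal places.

risk, fertiliser-treated seeds = 1731/2773 = 0.6242
risk, untreated seeds = 317/684 = 0.4635
RR = 0.6242 / 0.4635 = 1.347
odds, fertiliser-treated seeds = 1731/1042 = 1.6612
odds, untreated seeds = 317/367 = 0.8638
OR = 1.6612 / 0.8638 = 1.923

RR = 1.347; OR = 1.923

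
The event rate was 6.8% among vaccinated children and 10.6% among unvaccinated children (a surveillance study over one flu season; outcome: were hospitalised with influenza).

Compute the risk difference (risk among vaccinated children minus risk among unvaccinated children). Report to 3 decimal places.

risk difference = 0.0680 − 0.1060 = -0.038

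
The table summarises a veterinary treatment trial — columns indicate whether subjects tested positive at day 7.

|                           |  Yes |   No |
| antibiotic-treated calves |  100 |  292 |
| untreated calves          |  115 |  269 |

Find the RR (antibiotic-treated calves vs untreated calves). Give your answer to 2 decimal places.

risk, antibiotic-treated calves = 100/392 = 0.2551
risk, untreated calves = 115/384 = 0.2995
RR = 0.2551 / 0.2995 = 0.85

0.85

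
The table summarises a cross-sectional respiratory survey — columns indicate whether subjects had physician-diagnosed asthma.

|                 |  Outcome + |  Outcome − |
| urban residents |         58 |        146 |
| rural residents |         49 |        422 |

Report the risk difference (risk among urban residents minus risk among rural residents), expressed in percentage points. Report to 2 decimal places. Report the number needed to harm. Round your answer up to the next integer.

risk, urban residents = 58/204 = 0.2843
risk, rural residents = 49/471 = 0.1040
risk difference = 0.2843 − 0.1040 = 0.1803 → 18.03 percentage points
absolute risk difference = 0.180280
1 / 0.180280 = 5.547 → round up → 6

RD = 18.03; NNH = 6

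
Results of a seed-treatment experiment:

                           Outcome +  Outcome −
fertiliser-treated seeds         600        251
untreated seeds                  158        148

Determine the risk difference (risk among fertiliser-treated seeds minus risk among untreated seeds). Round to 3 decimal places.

RD ≈ 0.189

risk, fertiliser-treated seeds = 600/851 = 0.7051
risk, untreated seeds = 158/306 = 0.5163
risk difference = 0.7051 − 0.5163 = 0.189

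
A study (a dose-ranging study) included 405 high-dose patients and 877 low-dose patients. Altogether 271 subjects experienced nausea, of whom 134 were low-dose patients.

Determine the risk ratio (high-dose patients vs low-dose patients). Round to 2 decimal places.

2.21

high-dose patients with the outcome: 271 − 134 = 137
high-dose patients without the outcome: 405 − 137 = 268
low-dose patients without the outcome: 877 − 134 = 743
risk, high-dose patients = 137/405 = 0.3383
risk, low-dose patients = 134/877 = 0.1528
RR = 0.3383 / 0.1528 = 2.21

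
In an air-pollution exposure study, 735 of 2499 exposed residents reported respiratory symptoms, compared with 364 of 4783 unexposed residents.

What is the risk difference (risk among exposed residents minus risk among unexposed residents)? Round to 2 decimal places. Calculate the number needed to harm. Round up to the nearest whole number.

risk, exposed residents = 735/2499 = 0.2941
risk, unexposed residents = 364/4783 = 0.0761
risk difference = 0.2941 − 0.0761 = 0.22
absolute risk difference = 0.218015
1 / 0.218015 = 4.587 → round up → 5

RD = 0.22; NNH = 5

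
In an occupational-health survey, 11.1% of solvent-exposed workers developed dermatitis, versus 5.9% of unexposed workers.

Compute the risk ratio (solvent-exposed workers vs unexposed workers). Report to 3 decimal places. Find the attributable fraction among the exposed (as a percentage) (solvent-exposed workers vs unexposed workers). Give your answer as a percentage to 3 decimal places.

RR = 1.881; AR% = 46.847%

RR = 0.1110 / 0.0590 = 1.881
AR% = (0.1110 − 0.0590) / 0.1110 = 0.4685 → 46.847%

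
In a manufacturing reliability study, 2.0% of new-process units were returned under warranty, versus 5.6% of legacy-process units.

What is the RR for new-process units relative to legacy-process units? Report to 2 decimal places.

RR = 0.02000 / 0.05600 = 0.36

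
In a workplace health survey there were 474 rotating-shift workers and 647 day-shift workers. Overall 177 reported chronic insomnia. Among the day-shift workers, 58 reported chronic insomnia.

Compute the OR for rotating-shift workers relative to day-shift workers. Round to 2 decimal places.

rotating-shift workers with the outcome: 177 − 58 = 119
rotating-shift workers without the outcome: 474 − 119 = 355
day-shift workers without the outcome: 647 − 58 = 589
odds, rotating-shift workers = 119/355 = 0.3352
odds, day-shift workers = 58/589 = 0.0985
OR = 0.3352 / 0.0985 = 3.40

3.40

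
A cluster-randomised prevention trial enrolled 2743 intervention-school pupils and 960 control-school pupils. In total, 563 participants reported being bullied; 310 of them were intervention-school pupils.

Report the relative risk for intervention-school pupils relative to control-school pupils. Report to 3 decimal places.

intervention-school pupils without the outcome: 2743 − 310 = 2433
control-school pupils with the outcome: 563 − 310 = 253
control-school pupils without the outcome: 960 − 253 = 707
risk, intervention-school pupils = 310/2743 = 0.1130
risk, control-school pupils = 253/960 = 0.2635
RR = 0.1130 / 0.2635 = 0.429

0.429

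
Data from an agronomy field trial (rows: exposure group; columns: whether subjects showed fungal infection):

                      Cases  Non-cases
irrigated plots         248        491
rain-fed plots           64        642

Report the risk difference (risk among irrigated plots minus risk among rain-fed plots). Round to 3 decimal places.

RD = 0.245

risk, irrigated plots = 248/739 = 0.3356
risk, rain-fed plots = 64/706 = 0.0907
risk difference = 0.3356 − 0.0907 = 0.245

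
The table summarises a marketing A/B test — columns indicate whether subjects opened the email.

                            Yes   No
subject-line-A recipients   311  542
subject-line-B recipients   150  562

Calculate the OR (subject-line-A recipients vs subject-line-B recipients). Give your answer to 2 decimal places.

OR = (311 × 562) / (542 × 150) = 174782/81300 ≈ 2.15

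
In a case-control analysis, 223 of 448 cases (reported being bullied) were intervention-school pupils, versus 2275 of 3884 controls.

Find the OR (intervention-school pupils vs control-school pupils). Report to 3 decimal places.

OR = (223 × 1609) / (2275 × 225) = 358807/511875 ≈ 0.701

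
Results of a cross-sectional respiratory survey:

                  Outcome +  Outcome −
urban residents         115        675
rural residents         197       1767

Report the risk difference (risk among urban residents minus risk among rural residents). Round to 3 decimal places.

risk, urban residents = 115/790 = 0.1456
risk, rural residents = 197/1964 = 0.1003
risk difference = 0.1456 − 0.1003 = 0.045

RD ≈ 0.045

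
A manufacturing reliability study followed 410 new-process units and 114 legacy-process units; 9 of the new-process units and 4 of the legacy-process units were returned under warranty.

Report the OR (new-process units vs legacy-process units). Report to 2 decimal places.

OR = (9 × 110) / (401 × 4) = 990/1604 ≈ 0.62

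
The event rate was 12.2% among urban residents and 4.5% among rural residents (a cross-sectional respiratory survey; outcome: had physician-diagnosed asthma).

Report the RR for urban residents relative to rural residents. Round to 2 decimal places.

RR = 0.12200 / 0.04500 = 2.71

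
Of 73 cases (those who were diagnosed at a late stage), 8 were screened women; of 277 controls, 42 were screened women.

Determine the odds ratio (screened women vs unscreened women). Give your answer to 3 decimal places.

odds, screened women = 8/42 = 0.1905
odds, unscreened women = 65/235 = 0.2766
OR = 0.1905 / 0.2766 = 0.689

0.689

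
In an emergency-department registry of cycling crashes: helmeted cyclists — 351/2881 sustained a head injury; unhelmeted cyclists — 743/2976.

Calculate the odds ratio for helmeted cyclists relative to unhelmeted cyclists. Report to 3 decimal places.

OR = (351 × 2233) / (2530 × 743) = 783783/1879790 ≈ 0.417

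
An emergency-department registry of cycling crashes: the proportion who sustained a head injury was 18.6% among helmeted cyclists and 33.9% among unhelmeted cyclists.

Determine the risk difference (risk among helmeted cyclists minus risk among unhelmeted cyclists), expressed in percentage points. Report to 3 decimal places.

risk difference = 0.1860 − 0.3390 = -0.1530 → -15.300 percentage points

-15.300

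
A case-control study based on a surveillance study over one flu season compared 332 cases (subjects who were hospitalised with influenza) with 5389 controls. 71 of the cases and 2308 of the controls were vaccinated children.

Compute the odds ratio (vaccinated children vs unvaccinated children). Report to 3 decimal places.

OR = (71 × 3081) / (2308 × 261) = 218751/602388 ≈ 0.363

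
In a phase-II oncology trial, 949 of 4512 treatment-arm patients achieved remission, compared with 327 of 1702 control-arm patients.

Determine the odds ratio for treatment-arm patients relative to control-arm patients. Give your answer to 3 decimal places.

OR = (949 × 1375) / (3563 × 327) = 1304875/1165101 ≈ 1.120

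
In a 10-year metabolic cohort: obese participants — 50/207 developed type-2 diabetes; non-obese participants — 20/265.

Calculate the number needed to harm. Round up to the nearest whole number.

risk, obese participants = 50/207 = 0.241546
risk, non-obese participants = 20/265 = 0.075472
absolute risk difference = 0.166074
1 / 0.166074 = 6.021 → round up → 7

NNH = 7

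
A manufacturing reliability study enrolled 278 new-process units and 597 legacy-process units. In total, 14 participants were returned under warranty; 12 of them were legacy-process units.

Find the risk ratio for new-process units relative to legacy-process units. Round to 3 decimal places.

new-process units with the outcome: 14 − 12 = 2
new-process units without the outcome: 278 − 2 = 276
legacy-process units without the outcome: 597 − 12 = 585
risk, new-process units = 2/278 = 0.00719
risk, legacy-process units = 12/597 = 0.02010
RR = 0.00719 / 0.02010 = 0.358

RR = 0.358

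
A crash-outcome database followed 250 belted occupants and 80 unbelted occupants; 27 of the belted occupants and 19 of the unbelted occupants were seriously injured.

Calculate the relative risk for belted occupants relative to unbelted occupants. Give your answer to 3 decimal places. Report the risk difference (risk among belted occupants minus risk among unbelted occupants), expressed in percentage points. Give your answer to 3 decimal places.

RR = 0.455; RD = -12.950

risk, belted occupants = 27/250 = 0.1080
risk, unbelted occupants = 19/80 = 0.2375
RR = 0.1080 / 0.2375 = 0.455
risk difference = 0.1080 − 0.2375 = -0.1295 → -12.950 percentage points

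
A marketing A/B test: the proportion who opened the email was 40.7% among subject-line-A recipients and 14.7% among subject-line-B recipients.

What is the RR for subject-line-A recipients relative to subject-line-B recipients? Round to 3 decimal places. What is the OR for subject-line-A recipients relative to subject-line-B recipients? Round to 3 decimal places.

RR = 2.769; OR = 3.983

RR = 0.4070 / 0.1470 = 2.769
odds, subject-line-A recipients = 0.4070/0.5930 = 0.6863
odds, subject-line-B recipients = 0.1470/0.8530 = 0.1723
OR = 0.6863 / 0.1723 = 3.983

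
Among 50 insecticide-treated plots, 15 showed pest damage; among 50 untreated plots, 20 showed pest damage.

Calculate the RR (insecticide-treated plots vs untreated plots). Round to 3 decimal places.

RR ≈ 0.750

risk, insecticide-treated plots = 15/50 = 0.3000
risk, untreated plots = 20/50 = 0.4000
RR = 0.3000 / 0.4000 = 0.750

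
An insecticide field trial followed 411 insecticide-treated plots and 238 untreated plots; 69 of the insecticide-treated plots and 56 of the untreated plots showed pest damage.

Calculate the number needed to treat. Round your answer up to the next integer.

NNT: 15

risk, insecticide-treated plots = 69/411 = 0.167883
risk, untreated plots = 56/238 = 0.235294
absolute risk difference = 0.067411
1 / 0.067411 = 14.834 → round up → 15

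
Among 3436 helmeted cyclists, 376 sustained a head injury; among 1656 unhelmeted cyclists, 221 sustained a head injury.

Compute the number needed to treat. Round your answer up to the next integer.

NNT: 42

risk, helmeted cyclists = 376/3436 = 0.109430
risk, unhelmeted cyclists = 221/1656 = 0.133454
absolute risk difference = 0.024025
1 / 0.024025 = 41.623 → round up → 42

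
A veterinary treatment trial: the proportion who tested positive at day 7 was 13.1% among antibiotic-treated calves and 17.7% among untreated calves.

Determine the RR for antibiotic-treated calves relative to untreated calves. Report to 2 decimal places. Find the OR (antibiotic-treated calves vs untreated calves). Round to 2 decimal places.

RR = 0.1310 / 0.1770 = 0.74
odds, antibiotic-treated calves = 0.1310/0.8690 = 0.1507
odds, untreated calves = 0.1770/0.8230 = 0.2151
OR = 0.1507 / 0.2151 = 0.70

RR = 0.74; OR = 0.70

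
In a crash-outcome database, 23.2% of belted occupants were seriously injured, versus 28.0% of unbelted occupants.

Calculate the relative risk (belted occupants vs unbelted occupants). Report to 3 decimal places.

RR = 0.2320 / 0.2800 = 0.829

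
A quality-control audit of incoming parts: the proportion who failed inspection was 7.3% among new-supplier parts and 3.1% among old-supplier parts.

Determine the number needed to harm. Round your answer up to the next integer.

24

absolute risk difference = 0.042000
1 / 0.042000 = 23.810 → round up → 24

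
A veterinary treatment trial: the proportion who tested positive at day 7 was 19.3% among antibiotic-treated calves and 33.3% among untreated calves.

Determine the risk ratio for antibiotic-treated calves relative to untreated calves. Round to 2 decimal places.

RR = 0.1930 / 0.3330 = 0.58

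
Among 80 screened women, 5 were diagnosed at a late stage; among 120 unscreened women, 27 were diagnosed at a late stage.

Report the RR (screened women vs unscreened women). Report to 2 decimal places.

risk, screened women = 5/80 = 0.0625
risk, unscreened women = 27/120 = 0.2250
RR = 0.0625 / 0.2250 = 0.28

0.28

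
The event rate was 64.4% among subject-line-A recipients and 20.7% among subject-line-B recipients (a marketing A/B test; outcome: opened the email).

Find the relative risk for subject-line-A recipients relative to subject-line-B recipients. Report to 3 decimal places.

RR = 0.6440 / 0.2070 = 3.111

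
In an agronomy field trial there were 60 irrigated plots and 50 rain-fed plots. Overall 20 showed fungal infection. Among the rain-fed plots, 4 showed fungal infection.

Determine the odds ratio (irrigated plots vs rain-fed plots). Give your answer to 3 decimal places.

irrigated plots with the outcome: 20 − 4 = 16
irrigated plots without the outcome: 60 − 16 = 44
rain-fed plots without the outcome: 50 − 4 = 46
OR = (16 × 46) / (44 × 4) = 736/176 ≈ 4.182

4.182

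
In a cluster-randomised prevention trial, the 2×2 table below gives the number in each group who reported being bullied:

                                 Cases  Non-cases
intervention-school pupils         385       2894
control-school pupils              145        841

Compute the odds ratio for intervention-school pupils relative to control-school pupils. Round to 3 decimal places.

OR = (385 × 841) / (2894 × 145) = 323785/419630 ≈ 0.772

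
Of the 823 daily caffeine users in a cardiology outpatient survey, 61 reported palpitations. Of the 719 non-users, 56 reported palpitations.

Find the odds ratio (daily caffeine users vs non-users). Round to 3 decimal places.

OR = (61 × 663) / (762 × 56) = 40443/42672 ≈ 0.948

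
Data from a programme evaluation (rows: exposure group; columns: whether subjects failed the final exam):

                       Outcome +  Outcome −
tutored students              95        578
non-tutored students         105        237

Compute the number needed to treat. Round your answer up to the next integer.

risk, tutored students = 95/673 = 0.141159
risk, non-tutored students = 105/342 = 0.307018
absolute risk difference = 0.165859
1 / 0.165859 = 6.029 → round up → 7

NNT: 7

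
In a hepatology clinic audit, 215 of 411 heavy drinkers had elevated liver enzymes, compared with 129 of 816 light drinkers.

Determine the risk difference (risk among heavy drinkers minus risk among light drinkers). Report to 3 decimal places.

RD ≈ 0.365

risk, heavy drinkers = 215/411 = 0.5231
risk, light drinkers = 129/816 = 0.1581
risk difference = 0.5231 − 0.1581 = 0.365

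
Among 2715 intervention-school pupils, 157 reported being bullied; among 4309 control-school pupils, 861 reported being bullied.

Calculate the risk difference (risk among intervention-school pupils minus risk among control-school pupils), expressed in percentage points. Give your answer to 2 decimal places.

risk, intervention-school pupils = 157/2715 = 0.0578
risk, control-school pupils = 861/4309 = 0.1998
risk difference = 0.0578 − 0.1998 = -0.1420 → -14.20 percentage points

RD ≈ -14.20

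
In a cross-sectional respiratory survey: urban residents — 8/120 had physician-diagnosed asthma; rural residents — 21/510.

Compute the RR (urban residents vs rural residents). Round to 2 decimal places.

risk, urban residents = 8/120 = 0.06667
risk, rural residents = 21/510 = 0.04118
RR = 0.06667 / 0.04118 = 1.62

RR ≈ 1.62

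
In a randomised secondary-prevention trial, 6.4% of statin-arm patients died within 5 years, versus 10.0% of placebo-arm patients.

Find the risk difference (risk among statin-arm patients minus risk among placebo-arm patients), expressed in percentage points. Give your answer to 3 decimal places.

risk difference = 0.0640 − 0.1000 = -0.0360 → -3.600 percentage points

RD = -3.600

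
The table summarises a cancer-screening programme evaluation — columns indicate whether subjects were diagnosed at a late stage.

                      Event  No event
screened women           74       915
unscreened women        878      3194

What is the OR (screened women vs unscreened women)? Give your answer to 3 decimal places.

OR = (74 × 3194) / (915 × 878) = 236356/803370 ≈ 0.294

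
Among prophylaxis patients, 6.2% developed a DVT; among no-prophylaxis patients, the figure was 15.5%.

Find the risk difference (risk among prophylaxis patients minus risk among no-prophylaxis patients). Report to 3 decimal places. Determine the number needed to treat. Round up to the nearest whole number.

RD = -0.093; NNT = 11

risk difference = 0.0620 − 0.1550 = -0.093
absolute risk difference = 0.093000
1 / 0.093000 = 10.753 → round up → 11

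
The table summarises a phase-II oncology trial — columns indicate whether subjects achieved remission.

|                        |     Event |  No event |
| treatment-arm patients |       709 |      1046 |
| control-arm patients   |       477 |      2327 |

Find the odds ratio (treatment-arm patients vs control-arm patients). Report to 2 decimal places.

OR = (709 × 2327) / (1046 × 477) = 1649843/498942 ≈ 3.31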